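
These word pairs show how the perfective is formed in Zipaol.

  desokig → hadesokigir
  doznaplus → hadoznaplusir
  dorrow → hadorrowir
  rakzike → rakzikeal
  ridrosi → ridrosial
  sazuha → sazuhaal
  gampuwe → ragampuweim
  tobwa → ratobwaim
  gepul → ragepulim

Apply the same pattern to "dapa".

"dapa" begins with d-. The stems beginning with d- (desokig → hadesokigir, doznaplus → hadoznaplusir, dorrow → hadorrowir) add ha- … -ir around the stem.
The other patterns: stems beginning with r- or s- add -al; stems beginning with g- or t- add ra- … -im around the stem.
So dapa → hadapair.

hadapair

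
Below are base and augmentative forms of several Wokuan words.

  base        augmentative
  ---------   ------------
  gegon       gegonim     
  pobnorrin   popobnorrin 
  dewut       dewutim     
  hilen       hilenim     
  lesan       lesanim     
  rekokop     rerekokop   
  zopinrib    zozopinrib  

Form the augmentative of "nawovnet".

"nawovnet" has 3 vowels. The stems with 3 vowels (rekokop → rerekokop, zopinrib → zozopinrib, pobnorrin → popobnorrin) repeat the first consonant+vowel as a prefix.
So nawovnet → nanawovnet.

nanawovnet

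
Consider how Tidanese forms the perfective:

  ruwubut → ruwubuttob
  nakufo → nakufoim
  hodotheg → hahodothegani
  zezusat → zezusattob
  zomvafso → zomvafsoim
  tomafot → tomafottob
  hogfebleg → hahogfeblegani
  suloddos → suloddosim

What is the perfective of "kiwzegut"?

kiwzeguttob

tomafot and zomvafso both have last vowel 'o' yet inflect differently (tomafottob, zomvafsoim), so the last vowel is not what conditions the rule; the final letter is.
"kiwzegut" ends in -t. The stems ending in -t (tomafot → tomafottob, zezusat → zezusattob, ruwubut → ruwubuttob) double the final consonant and add -ob.
So kiwzegut → kiwzeguttob.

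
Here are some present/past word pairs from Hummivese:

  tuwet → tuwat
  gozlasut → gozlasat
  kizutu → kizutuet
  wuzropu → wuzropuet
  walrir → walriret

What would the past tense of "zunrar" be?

gozlasut and kizutu both have last vowel 'u' yet inflect differently (gozlasat, kizutuet), so the last vowel is not what conditions the rule; the final letter is.
"zunrar" ends in -r. The one such stem in the data (walrir → walriret) adds -et, so the same rule applies.
The other pattern: stems ending in -t change the last vowel to 'a'.
So zunrar → zunraret.

zunraret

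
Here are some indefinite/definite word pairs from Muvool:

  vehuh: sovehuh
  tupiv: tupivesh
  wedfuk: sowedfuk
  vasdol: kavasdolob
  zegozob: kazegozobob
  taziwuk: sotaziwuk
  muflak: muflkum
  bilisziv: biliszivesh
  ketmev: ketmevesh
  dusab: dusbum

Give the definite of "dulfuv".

sodulfuv

dusab and zegozob both end in -b yet inflect differently (dusbum, kazegozobob), so the final letter is not what conditions the rule; the last vowel is.
"dulfuv" has last vowel 'u'. The stems whose last vowel is 'u' (taziwuk → sotaziwuk, vehuh → sovehuh, wedfuk → sowedfuk) add the prefix so-.
The other patterns: stems whose last vowel is 'a' delete the last vowel and add -um; stems whose last vowel is 'o' add ka- … -ob around the stem; stems whose last vowel is 'e' or 'i' add -esh.
So dulfuv → sodulfuv.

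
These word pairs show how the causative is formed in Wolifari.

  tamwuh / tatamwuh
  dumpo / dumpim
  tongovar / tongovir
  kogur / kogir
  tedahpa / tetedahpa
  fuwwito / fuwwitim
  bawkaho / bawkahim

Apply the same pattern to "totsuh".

"totsuh" ends in -h. The one such stem in the data (tamwuh → tatamwuh) repeats the first consonant+vowel as a prefix (as does tedahpa), so the same rule applies.
The other patterns: stems ending in -r change the last vowel to 'i'; stems ending in -o drop the final letter and add -im.
So totsuh → tototsuh.

tototsuh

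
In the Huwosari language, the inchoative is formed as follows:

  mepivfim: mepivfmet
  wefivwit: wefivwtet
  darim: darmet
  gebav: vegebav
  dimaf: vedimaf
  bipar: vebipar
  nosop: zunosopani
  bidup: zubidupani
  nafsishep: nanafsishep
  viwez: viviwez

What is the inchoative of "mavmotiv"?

mavmotvet

nosop and nafsishep both end in -p yet inflect differently (zunosopani, nanafsishep), so the final letter is not what conditions the rule; the last vowel is.
"mavmotiv" has last vowel 'i'. The stems whose last vowel is 'i' (mepivfim → mepivfmet, wefivwit → wefivwtet, darim → darmet) delete the last vowel and add -et.
The other patterns: stems whose last vowel is 'a' add the prefix ve-; stems whose last vowel is 'o' or 'u' add zu- … -ani around the stem; stems whose last vowel is 'e' repeat the first consonant+vowel as a prefix.
So mavmotiv → mavmotvet.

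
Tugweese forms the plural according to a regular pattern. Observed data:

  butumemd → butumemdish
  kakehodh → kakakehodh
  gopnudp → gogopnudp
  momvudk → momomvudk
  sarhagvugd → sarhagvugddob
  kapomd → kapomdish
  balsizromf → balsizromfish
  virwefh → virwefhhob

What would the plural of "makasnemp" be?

makasnempish

butumemd and sarhagvugd both end in -d yet inflect differently (butumemdish, sarhagvugddob), so the final letter is not what conditions the rule; the second-to-last letter is.
"makasnemp" has second-to-last letter 'm'. The stems whose second-to-last letter is 'm' (butumemd → butumemdish, kapomd → kapomdish, balsizromf → balsizromfish) add -ish.
So makasnemp → makasnempish.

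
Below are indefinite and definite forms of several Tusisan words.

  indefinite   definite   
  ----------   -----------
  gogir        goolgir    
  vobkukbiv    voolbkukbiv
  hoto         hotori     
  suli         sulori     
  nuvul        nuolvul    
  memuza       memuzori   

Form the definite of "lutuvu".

suli and vobkukbiv both have last vowel 'i' yet inflect differently (sulori, voolbkukbiv), so the last vowel is not what conditions the rule; whether the stem ends in a vowel or a consonant is.
"lutuvu" ends in a vowel. The stems ending in a vowel (hoto → hotori, suli → sulori, memuza → memuzori) drop the final letter and add -ori.
The other pattern: stems ending in a consonant insert -ol- after the first vowel.
So lutuvu → lutuvori.

lutuvori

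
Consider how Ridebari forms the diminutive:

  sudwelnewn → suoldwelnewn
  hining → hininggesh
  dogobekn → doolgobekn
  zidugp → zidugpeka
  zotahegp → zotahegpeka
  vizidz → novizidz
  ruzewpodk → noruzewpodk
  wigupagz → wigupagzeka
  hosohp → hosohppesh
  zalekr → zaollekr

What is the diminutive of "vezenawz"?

"vezenawz" has second-to-last letter 'w'. The one such stem in the data (sudwelnewn → suoldwelnewn) inserts -ol- after the first vowel (as do zalekr, dogobekn), so the same rule applies.
The other patterns: stems whose second-to-last letter is 'h' or 'n' double the final consonant and add -esh; stems whose second-to-last letter is 'd' add the prefix no-; stems whose second-to-last letter is 'g' add -eka.
So vezenawz → veolzenawz.

veolzenawz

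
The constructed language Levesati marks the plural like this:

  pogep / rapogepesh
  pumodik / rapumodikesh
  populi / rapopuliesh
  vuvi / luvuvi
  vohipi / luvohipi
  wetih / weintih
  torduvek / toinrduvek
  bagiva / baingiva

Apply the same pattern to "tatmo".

taintmo

populi and vuvi both end in -i yet inflect differently (rapopuliesh, luvuvi), so the final letter is not what conditions the rule; the first letter is.
"tatmo" begins with t-. The one such stem in the data (torduvek → toinrduvek) inserts -in- after the first vowel (as do wetih, bagiva), so the same rule applies.
The other patterns: stems beginning with p- add ra- … -esh around the stem; stems beginning with v- add the prefix lu-.
So tatmo → taintmo.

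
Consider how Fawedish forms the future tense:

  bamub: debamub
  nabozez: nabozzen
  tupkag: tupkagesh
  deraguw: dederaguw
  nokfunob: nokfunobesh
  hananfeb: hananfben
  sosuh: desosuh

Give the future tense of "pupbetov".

pupbetovesh

"pupbetov" has last vowel 'o'. The one such stem in the data (nokfunob → nokfunobesh) adds -esh, so the same rule applies.
The other patterns: stems whose last vowel is 'e' delete the last vowel and add -en; stems whose last vowel is 'u' add the prefix de-.
So pupbetov → pupbetovesh.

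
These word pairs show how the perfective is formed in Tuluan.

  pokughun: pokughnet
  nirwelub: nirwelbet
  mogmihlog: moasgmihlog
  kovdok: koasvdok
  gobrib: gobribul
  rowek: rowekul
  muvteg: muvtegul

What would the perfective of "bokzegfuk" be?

nirwelub and gobrib both end in -b yet inflect differently (nirwelbet, gobribul), so the final letter is not what conditions the rule; the last vowel is.
"bokzegfuk" has last vowel 'u'. The stems whose last vowel is 'u' (pokughun → pokughnet, nirwelub → nirwelbet) delete the last vowel and add -et.
The other patterns: stems whose last vowel is 'o' insert -as- after the first vowel; stems whose last vowel is 'e' or 'i' add -ul.
So bokzegfuk → bokzegfket.

bokzegfket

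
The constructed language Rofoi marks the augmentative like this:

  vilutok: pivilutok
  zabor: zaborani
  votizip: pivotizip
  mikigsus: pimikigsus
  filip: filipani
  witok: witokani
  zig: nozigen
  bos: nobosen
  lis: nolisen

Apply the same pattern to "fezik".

fezikani

"fezik" has 2 vowels. The stems with 2 vowels (witok → witokani, zabor → zaborani, filip → filipani) add -ani.
The other patterns: stems with 1 vowel add no- … -en around the stem; stems with 3 vowels add the prefix pi-.
So fezik → fezikani.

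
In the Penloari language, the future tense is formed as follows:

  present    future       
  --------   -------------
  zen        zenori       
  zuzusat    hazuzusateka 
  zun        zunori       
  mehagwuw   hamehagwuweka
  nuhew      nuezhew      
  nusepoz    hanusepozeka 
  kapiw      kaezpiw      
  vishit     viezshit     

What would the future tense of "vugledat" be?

havugledateka

"vugledat" has 3 vowels. The stems with 3 vowels (mehagwuw → hamehagwuweka, zuzusat → hazuzusateka, nusepoz → hanusepozeka) add ha- … -eka around the stem.
So vugledat → havugledateka.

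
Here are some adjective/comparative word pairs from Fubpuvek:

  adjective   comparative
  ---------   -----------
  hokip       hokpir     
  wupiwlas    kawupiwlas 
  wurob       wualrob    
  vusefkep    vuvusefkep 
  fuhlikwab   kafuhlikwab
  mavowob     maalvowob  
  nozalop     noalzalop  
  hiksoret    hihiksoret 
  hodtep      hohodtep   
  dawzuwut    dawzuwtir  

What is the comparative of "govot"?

wurob and fuhlikwab both end in -b yet inflect differently (wualrob, kafuhlikwab), so the final letter is not what conditions the rule; the last vowel is.
"govot" has last vowel 'o'. The stems whose last vowel is 'o' (nozalop → noalzalop, wurob → wualrob, mavowob → maalvowob) insert -al- after the first vowel.
So govot → goalvot.

goalvot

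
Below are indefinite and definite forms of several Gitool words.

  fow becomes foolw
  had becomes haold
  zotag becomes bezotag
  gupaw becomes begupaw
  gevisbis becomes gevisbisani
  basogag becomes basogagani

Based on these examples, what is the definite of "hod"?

fow and gupaw both end in -w yet inflect differently (foolw, begupaw), so the final letter is not what conditions the rule; the number of vowels is.
"hod" has 1 vowel. The stems with 1 vowel (fow → foolw, had → haold) insert -ol- after the first vowel.
So hod → hoold.

hoold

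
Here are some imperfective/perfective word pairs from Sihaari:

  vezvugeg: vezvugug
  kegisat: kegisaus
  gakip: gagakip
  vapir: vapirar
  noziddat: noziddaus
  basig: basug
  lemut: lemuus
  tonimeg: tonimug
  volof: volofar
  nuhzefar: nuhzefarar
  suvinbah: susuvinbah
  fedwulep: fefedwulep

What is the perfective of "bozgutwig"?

bozgutwug

basig and vapir both have last vowel 'i' yet inflect differently (basug, vapirar), so the last vowel is not what conditions the rule; the final letter is.
"bozgutwig" ends in -g. The stems ending in -g (basig → basug, tonimeg → tonimug, vezvugeg → vezvugug) change the last vowel to 'u'.
The other patterns: stems ending in -f or -r add -ar; stems ending in -t drop the final letter and add -us; stems ending in -h or -p repeat the first consonant+vowel as a prefix.
So bozgutwig → bozgutwug.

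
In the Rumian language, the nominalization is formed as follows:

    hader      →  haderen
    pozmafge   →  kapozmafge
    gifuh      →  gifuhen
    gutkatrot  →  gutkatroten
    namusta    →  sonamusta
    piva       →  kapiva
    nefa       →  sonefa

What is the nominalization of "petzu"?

kapetzu

piva and namusta both end in -a yet inflect differently (kapiva, sonamusta), so the final letter is not what conditions the rule; the first letter is.
"petzu" begins with p-. The stems beginning with p- (pozmafge → kapozmafge, piva → kapiva) add the prefix ka-.
So petzu → kapetzu.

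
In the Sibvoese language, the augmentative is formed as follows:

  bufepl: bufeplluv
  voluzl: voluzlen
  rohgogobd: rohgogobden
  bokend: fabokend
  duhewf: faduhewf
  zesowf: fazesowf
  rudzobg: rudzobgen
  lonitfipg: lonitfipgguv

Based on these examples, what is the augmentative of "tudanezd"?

tudanezden

"tudanezd" has second-to-last letter 'z'. The one such stem in the data (voluzl → voluzlen) adds -en, so the same rule applies.
The other patterns: stems whose second-to-last letter is 'n' or 'w' add the prefix fa-; stems whose second-to-last letter is 'p' double the final consonant and add -uv.
So tudanezd → tudanezden.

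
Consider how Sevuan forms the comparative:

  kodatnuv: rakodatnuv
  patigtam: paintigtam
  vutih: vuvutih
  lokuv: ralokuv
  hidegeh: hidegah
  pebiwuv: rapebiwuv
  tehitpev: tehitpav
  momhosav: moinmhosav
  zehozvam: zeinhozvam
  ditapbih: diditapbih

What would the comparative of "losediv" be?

lolosediv

momhosav and lokuv both end in -v yet inflect differently (moinmhosav, ralokuv), so the final letter is not what conditions the rule; the last vowel is.
"losediv" has last vowel 'i'. The stems whose last vowel is 'i' (ditapbih → diditapbih, vutih → vuvutih) repeat the first consonant+vowel as a prefix.
The other patterns: stems whose last vowel is 'a' insert -in- after the first vowel; stems whose last vowel is 'u' add the prefix ra-; stems whose last vowel is 'e' change the last vowel to 'a'.
So losediv → lolosediv.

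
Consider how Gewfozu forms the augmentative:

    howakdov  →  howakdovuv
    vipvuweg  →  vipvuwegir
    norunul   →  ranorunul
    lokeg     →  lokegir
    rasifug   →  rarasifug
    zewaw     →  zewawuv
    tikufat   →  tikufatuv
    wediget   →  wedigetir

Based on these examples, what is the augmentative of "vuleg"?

vulegir

rasifug and vipvuweg both end in -g yet inflect differently (rarasifug, vipvuwegir), so the final letter is not what conditions the rule; the last vowel is.
"vuleg" has last vowel 'e'. The stems whose last vowel is 'e' (wediget → wedigetir, vipvuweg → vipvuwegir, lokeg → lokegir) add -ir.
The other patterns: stems whose last vowel is 'u' add the prefix ra-; stems whose last vowel is 'a' or 'o' add -uv.
So vuleg → vulegir.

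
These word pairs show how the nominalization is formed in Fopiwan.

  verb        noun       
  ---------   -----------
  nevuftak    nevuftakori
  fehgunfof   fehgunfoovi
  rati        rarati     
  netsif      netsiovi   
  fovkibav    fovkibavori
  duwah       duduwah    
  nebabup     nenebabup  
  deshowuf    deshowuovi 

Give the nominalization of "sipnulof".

sipnuloovi

"sipnulof" ends in -f. The stems ending in -f (deshowuf → deshowuovi, fehgunfof → fehgunfoovi, netsif → netsiovi) drop the final letter and add -ovi.
The other patterns: stems ending in -k or -v add -ori; stems ending in -h, -i or -p repeat the first consonant+vowel as a prefix.
So sipnulof → sipnuloovi.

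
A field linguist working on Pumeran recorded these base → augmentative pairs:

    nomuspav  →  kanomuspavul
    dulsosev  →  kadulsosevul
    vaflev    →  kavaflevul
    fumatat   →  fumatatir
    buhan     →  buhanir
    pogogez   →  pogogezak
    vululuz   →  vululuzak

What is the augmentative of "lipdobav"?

nomuspav and fumatat both have last vowel 'a' yet inflect differently (kanomuspavul, fumatatir), so the last vowel is not what conditions the rule; the final letter is.
"lipdobav" ends in -v. The stems ending in -v (nomuspav → kanomuspavul, dulsosev → kadulsosevul, vaflev → kavaflevul) add ka- … -ul around the stem.
So lipdobav → kalipdobavul.

kalipdobavul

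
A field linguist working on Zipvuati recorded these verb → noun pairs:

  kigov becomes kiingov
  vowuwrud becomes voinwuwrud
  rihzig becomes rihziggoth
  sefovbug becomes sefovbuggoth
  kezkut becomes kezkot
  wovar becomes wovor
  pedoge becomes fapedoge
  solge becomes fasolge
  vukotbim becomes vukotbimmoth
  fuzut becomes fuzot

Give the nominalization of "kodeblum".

kodeblummoth

fuzut and sefovbug both have last vowel 'u' yet inflect differently (fuzot, sefovbuggoth), so the last vowel is not what conditions the rule; the final letter is.
"kodeblum" ends in -m. The one such stem in the data (vukotbim → vukotbimmoth) doubles the final consonant and adds -oth (as do sefovbug, rihzig), so the same rule applies.
So kodeblum → kodeblummoth.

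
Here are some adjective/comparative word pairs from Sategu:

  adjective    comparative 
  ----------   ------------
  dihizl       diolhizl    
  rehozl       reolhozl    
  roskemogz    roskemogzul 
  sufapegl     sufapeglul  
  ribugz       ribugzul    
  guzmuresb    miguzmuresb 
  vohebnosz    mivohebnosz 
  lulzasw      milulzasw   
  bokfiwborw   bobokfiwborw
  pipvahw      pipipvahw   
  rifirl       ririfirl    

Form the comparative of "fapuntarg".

dihizl and sufapegl both end in -l yet inflect differently (diolhizl, sufapeglul), so the final letter is not what conditions the rule; the second-to-last letter is.
"fapuntarg" has second-to-last letter 'r'. The stems whose second-to-last letter is 'r' (bokfiwborw → bobokfiwborw, rifirl → ririfirl) repeat the first consonant+vowel as a prefix.
So fapuntarg → fafapuntarg.

fafapuntarg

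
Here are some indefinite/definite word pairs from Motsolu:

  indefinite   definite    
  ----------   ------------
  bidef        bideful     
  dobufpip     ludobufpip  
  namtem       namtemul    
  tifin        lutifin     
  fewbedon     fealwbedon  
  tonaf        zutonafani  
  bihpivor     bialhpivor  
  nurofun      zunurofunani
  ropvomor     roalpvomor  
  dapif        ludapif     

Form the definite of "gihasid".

bidef and dapif both end in -f yet inflect differently (bideful, ludapif), so the final letter is not what conditions the rule; the last vowel is.
"gihasid" has last vowel 'i'. The stems whose last vowel is 'i' (tifin → lutifin, dobufpip → ludobufpip, dapif → ludapif) add the prefix lu-.
The other patterns: stems whose last vowel is 'e' add -ul; stems whose last vowel is 'o' insert -al- after the first vowel; stems whose last vowel is 'a' or 'u' add zu- … -ani around the stem.
So gihasid → lugihasid.

lugihasid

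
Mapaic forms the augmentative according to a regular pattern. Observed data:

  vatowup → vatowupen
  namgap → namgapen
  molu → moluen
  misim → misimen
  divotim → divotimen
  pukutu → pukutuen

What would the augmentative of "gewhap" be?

gewhapen

Every pair shown (vatowup → vatowupen, namgap → namgapen, molu → moluen, …) follows the same rule: add -en.
So gewhap → gewhapen.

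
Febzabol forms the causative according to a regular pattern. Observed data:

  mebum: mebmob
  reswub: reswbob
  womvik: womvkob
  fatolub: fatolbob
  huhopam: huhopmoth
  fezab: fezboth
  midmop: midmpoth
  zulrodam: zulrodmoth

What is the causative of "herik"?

herkob

mebum and huhopam both end in -m yet inflect differently (mebmob, huhopmoth), so the final letter is not what conditions the rule; the last vowel is.
"herik" has last vowel 'i'. The one such stem in the data (womvik → womvkob) deletes the last vowel and adds -ob (as do mebum, reswub), so the same rule applies.
So herik → herkob.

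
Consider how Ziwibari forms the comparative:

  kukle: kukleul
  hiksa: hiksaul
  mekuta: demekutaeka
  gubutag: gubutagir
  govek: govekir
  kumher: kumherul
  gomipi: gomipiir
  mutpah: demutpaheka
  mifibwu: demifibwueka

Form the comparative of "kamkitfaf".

kamkitfaful

"kamkitfaf" begins with k-. The stems beginning with k- (kumher → kumherul, kukle → kukleul) add -ul.
So kamkitfaf → kamkitfaful.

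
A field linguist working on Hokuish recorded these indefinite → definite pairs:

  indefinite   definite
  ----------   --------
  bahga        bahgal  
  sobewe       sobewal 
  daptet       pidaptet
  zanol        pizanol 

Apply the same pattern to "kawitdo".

kawitdal

"kawitdo" ends in a vowel. The stems ending in a vowel (bahga → bahgal, sobewe → sobewal) drop the final letter and add -al.
So kawitdo → kawitdal.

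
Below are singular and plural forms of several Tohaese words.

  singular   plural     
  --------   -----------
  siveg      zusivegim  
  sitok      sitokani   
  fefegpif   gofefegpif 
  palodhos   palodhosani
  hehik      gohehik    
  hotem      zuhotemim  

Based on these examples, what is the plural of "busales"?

"busales" has last vowel 'e'. The stems whose last vowel is 'e' (hotem → zuhotemim, siveg → zusivegim) add zu- … -im around the stem.
So busales → zubusalesim.

zubusalesim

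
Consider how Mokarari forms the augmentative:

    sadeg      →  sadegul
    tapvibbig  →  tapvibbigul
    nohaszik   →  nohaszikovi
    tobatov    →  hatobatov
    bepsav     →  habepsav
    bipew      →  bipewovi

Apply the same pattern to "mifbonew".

mifbonewovi

sadeg and bipew both have last vowel 'e' yet inflect differently (sadegul, bipewovi), so the last vowel is not what conditions the rule; the final letter is.
"mifbonew" ends in -w. The one such stem in the data (bipew → bipewovi) adds -ovi, so the same rule applies.
The other patterns: stems ending in -g add -ul; stems ending in -v add the prefix ha-.
So mifbonew → mifbonewovi.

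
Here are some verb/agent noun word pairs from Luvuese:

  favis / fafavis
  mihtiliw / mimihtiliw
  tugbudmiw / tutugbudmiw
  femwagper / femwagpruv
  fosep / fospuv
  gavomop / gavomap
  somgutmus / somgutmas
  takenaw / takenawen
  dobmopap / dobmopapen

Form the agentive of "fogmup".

fogmap

fosep and gavomop both end in -p yet inflect differently (fospuv, gavomap), so the final letter is not what conditions the rule; the last vowel is.
"fogmup" has last vowel 'u'. The one such stem in the data (somgutmus → somgutmas) changes the last vowel to 'a' (as does gavomop), so the same rule applies.
So fogmup → fogmap.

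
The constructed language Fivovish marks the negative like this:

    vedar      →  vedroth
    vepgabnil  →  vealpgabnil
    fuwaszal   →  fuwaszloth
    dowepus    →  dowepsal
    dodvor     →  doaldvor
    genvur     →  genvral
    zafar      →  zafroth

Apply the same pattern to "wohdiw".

woalhdiw

"wohdiw" has last vowel 'i'. The one such stem in the data (vepgabnil → vealpgabnil) inserts -al- after the first vowel (as does dodvor), so the same rule applies.
The other patterns: stems whose last vowel is 'u' delete the last vowel and add -al; stems whose last vowel is 'a' delete the last vowel and add -oth.
So wohdiw → woalhdiw.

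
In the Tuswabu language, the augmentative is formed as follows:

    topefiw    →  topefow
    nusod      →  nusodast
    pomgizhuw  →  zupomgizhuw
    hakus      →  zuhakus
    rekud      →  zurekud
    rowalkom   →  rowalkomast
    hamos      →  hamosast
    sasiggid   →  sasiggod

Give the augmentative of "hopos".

hoposast

"hopos" has last vowel 'o'. The stems whose last vowel is 'o' (hamos → hamosast, nusod → nusodast, rowalkom → rowalkomast) add -ast.
So hopos → hoposast.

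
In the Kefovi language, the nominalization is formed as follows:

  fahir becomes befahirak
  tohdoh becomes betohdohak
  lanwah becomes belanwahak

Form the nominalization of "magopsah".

bemagopsahak

Every pair shown (fahir → befahirak, tohdoh → betohdohak, lanwah → belanwahak) follows the same rule: add be- … -ak around the stem.
So magopsah → bemagopsahak.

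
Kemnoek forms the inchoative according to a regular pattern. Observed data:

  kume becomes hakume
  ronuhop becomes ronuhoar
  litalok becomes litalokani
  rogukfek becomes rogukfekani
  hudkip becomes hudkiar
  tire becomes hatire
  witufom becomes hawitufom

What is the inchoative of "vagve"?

havagve

ronuhop and litalok both have last vowel 'o' yet inflect differently (ronuhoar, litalokani), so the last vowel is not what conditions the rule; the final letter is.
"vagve" ends in -e. The stems ending in -e (kume → hakume, tire → hatire) add the prefix ha-.
The other patterns: stems ending in -p drop the final letter and add -ar; stems ending in -k add -ani.
So vagve → havagve.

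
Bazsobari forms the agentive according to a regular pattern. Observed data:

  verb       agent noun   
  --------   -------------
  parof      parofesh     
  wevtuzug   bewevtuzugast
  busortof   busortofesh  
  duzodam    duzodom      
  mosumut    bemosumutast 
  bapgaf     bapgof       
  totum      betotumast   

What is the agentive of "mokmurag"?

"mokmurag" has last vowel 'a'. The stems whose last vowel is 'a' (duzodam → duzodom, bapgaf → bapgof) change the last vowel to 'o'.
So mokmurag → mokmurog.

mokmurog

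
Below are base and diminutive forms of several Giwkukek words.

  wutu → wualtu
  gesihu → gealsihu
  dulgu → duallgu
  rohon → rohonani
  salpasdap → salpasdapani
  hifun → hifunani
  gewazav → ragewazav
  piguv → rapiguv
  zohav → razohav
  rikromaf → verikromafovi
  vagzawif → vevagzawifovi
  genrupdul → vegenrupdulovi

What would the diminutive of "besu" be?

wutu and hifun both have last vowel 'u' yet inflect differently (wualtu, hifunani), so the last vowel is not what conditions the rule; the final letter is.
"besu" ends in -u. The stems ending in -u (wutu → wualtu, gesihu → gealsihu, dulgu → duallgu) insert -al- after the first vowel.
So besu → bealsu.

bealsu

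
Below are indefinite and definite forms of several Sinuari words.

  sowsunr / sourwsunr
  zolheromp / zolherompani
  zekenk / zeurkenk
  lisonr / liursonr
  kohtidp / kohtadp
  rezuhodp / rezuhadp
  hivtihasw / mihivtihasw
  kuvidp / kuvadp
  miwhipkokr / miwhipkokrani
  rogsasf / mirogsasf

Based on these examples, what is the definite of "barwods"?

barwads

lisonr and miwhipkokr both end in -r yet inflect differently (liursonr, miwhipkokrani), so the final letter is not what conditions the rule; the second-to-last letter is.
"barwods" has second-to-last letter 'd'. The stems whose second-to-last letter is 'd' (kohtidp → kohtadp, rezuhodp → rezuhadp, kuvidp → kuvadp) change the last vowel to 'a'.
So barwods → barwads.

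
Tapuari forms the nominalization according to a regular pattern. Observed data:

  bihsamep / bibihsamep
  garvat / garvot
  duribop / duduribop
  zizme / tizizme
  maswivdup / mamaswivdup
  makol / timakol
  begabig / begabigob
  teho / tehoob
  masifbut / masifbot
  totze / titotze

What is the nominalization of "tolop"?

totolop

masifbut and maswivdup both have last vowel 'u' yet inflect differently (masifbot, mamaswivdup), so the last vowel is not what conditions the rule; the final letter is.
"tolop" ends in -p. The stems ending in -p (maswivdup → mamaswivdup, bihsamep → bibihsamep, duribop → duduribop) repeat the first consonant+vowel as a prefix.
The other patterns: stems ending in -g or -o add -ob; stems ending in -t change the last vowel to 'o'; stems ending in -e or -l add the prefix ti-.
So tolop → totolop.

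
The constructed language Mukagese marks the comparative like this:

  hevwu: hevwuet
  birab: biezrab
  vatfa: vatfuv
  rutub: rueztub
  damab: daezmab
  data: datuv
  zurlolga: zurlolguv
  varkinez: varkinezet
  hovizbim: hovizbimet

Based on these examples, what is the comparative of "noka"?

"noka" ends in -a. The stems ending in -a (vatfa → vatfuv, data → datuv, zurlolga → zurlolguv) drop the final letter and add -uv.
The other patterns: stems ending in -b insert -ez- after the first vowel; stems ending in -m, -u or -z add -et.
So noka → nokuv.

nokuv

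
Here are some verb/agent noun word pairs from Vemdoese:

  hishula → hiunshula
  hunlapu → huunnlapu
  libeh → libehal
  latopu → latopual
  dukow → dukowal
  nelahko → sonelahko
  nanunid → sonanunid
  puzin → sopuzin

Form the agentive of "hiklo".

"hiklo" begins with h-. The stems beginning with h- (hishula → hiunshula, hunlapu → huunnlapu) insert -un- after the first vowel.
So hiklo → hiunklo.

hiunklo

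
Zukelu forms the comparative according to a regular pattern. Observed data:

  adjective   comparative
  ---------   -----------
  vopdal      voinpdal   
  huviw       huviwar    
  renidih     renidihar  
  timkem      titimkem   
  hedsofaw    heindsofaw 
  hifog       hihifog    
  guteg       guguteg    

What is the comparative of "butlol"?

hedsofaw and huviw both end in -w yet inflect differently (heindsofaw, huviwar), so the final letter is not what conditions the rule; the last vowel is.
"butlol" has last vowel 'o'. The one such stem in the data (hifog → hihifog) repeats the first consonant+vowel as a prefix (as do guteg, timkem), so the same rule applies.
So butlol → bubutlol.

bubutlol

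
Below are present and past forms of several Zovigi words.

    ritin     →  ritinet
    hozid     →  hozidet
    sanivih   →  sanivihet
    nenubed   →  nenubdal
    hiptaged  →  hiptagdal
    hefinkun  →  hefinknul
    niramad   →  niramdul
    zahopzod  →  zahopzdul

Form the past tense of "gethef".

hozid and nenubed both end in -d yet inflect differently (hozidet, nenubdal), so the final letter is not what conditions the rule; the last vowel is.
"gethef" has last vowel 'e'. The stems whose last vowel is 'e' (nenubed → nenubdal, hiptaged → hiptagdal) delete the last vowel and add -al.
The other patterns: stems whose last vowel is 'i' add -et; stems whose last vowel is 'a', 'o' or 'u' delete the last vowel and add -ul.
So gethef → gethfal.

gethfal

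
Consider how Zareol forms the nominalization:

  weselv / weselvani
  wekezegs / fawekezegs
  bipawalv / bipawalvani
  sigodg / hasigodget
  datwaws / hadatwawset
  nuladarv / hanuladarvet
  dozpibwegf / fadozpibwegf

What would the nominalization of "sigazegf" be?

fasigazegf

"sigazegf" has second-to-last letter 'g'. The stems whose second-to-last letter is 'g' (dozpibwegf → fadozpibwegf, wekezegs → fawekezegs) add the prefix fa-.
The other patterns: stems whose second-to-last letter is 'l' add -ani; stems whose second-to-last letter is 'd', 'r' or 'w' add ha- … -et around the stem.
So sigazegf → fasigazegf.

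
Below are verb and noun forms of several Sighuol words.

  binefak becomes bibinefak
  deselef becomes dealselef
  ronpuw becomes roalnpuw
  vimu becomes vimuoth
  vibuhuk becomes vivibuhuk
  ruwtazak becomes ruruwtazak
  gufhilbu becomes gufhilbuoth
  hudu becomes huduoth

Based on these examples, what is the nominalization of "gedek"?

vibuhuk and hudu both have last vowel 'u' yet inflect differently (vivibuhuk, huduoth), so the last vowel is not what conditions the rule; the final letter is.
"gedek" ends in -k. The stems ending in -k (vibuhuk → vivibuhuk, ruwtazak → ruruwtazak, binefak → bibinefak) repeat the first consonant+vowel as a prefix.
The other patterns: stems ending in -u add -oth; stems ending in -f or -w insert -al- after the first vowel.
So gedek → gegedek.

gegedek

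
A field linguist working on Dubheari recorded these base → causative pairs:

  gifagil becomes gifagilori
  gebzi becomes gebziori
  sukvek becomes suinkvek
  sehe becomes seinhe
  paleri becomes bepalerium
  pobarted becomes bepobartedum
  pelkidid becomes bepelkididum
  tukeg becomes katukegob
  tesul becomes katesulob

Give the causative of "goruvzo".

gebzi and paleri both end in -i yet inflect differently (gebziori, bepalerium), so the final letter is not what conditions the rule; the first letter is.
"goruvzo" begins with g-. The stems beginning with g- (gifagil → gifagilori, gebzi → gebziori) add -ori.
So goruvzo → goruvzoori.

goruvzoori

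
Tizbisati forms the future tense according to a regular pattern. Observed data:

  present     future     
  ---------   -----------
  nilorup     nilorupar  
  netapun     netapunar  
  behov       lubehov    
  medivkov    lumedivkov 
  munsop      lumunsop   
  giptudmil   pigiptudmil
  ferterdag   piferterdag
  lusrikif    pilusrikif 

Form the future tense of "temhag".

nilorup and munsop both end in -p yet inflect differently (nilorupar, lumunsop), so the final letter is not what conditions the rule; the last vowel is.
"temhag" has last vowel 'a'. The one such stem in the data (ferterdag → piferterdag) adds the prefix pi-, so the same rule applies.
The other patterns: stems whose last vowel is 'u' add -ar; stems whose last vowel is 'o' add the prefix lu-.
So temhag → pitemhag.

pitemhag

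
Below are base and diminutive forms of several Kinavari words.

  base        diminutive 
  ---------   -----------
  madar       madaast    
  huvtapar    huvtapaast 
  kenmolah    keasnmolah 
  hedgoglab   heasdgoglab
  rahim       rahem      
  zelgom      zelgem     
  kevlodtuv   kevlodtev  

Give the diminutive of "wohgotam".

wohgotem

madar and kenmolah both have last vowel 'a' yet inflect differently (madaast, keasnmolah), so the last vowel is not what conditions the rule; the final letter is.
"wohgotam" ends in -m. The stems ending in -m (rahim → rahem, zelgom → zelgem) change the last vowel to 'e'.
So wohgotam → wohgotem.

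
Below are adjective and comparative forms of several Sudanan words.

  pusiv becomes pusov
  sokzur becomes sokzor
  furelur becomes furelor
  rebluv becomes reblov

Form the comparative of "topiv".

topov

Every pair shown (pusiv → pusov, sokzur → sokzor, furelur → furelor, …) follows the same rule: change the last vowel to 'o'.
So topiv → topov.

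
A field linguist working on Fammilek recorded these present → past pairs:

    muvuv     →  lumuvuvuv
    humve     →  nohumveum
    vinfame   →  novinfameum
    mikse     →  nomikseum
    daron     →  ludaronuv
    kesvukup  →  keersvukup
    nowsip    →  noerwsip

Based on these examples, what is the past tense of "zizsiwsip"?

kesvukup and muvuv both have last vowel 'u' yet inflect differently (keersvukup, lumuvuvuv), so the last vowel is not what conditions the rule; the final letter is.
"zizsiwsip" ends in -p. The stems ending in -p (kesvukup → keersvukup, nowsip → noerwsip) insert -er- after the first vowel.
The other patterns: stems ending in -e add no- … -um around the stem; stems ending in -n or -v add lu- … -uv around the stem.
So zizsiwsip → zierzsiwsip.

zierzsiwsip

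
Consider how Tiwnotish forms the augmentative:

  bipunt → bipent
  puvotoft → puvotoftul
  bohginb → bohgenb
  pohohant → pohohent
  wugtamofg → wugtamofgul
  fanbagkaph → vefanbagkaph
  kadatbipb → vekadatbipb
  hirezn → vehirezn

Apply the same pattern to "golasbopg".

bipunt and puvotoft both end in -t yet inflect differently (bipent, puvotoftul), so the final letter is not what conditions the rule; the second-to-last letter is.
"golasbopg" has second-to-last letter 'p'. The stems whose second-to-last letter is 'p' (fanbagkaph → vefanbagkaph, kadatbipb → vekadatbipb) add the prefix ve-.
So golasbopg → vegolasbopg.

vegolasbopg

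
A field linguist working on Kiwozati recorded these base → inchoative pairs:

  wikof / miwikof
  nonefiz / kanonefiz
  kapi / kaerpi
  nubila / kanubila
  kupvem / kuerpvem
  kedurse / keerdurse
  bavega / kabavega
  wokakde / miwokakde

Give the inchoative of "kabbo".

kedurse and wokakde both end in -e yet inflect differently (keerdurse, miwokakde), so the final letter is not what conditions the rule; the first letter is.
"kabbo" begins with k-. The stems beginning with k- (kupvem → kuerpvem, kedurse → keerdurse, kapi → kaerpi) insert -er- after the first vowel.
The other patterns: stems beginning with w- add the prefix mi-; stems beginning with b- or n- add the prefix ka-.
So kabbo → kaerbbo.

kaerbbo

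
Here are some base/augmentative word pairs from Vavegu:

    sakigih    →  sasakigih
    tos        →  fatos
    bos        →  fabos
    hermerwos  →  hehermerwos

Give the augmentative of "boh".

tos and hermerwos both end in -s yet inflect differently (fatos, hehermerwos), so the final letter is not what conditions the rule; the number of vowels is.
"boh" has 1 vowel. The stems with 1 vowel (tos → fatos, bos → fabos) add the prefix fa-.
The other pattern: stems with 3 vowels repeat the first consonant+vowel as a prefix.
So boh → faboh.

faboh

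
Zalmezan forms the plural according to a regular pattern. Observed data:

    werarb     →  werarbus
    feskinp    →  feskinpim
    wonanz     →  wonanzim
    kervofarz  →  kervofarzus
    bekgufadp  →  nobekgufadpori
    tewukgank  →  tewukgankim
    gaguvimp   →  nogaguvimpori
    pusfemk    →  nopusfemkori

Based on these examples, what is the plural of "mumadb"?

"mumadb" has second-to-last letter 'd'. The one such stem in the data (bekgufadp → nobekgufadpori) adds no- … -ori around the stem, so the same rule applies.
So mumadb → nomumadbori.

nomumadbori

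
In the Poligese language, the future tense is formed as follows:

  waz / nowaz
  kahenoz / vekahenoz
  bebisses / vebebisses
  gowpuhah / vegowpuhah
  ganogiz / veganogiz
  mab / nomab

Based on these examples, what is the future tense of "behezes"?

vebehezes

ganogiz and waz both end in -z yet inflect differently (veganogiz, nowaz), so the final letter is not what conditions the rule; the number of vowels is.
"behezes" has 3 vowels. The stems with 3 vowels (ganogiz → veganogiz, bebisses → vebebisses, kahenoz → vekahenoz) add the prefix ve-.
So behezes → vebehezes.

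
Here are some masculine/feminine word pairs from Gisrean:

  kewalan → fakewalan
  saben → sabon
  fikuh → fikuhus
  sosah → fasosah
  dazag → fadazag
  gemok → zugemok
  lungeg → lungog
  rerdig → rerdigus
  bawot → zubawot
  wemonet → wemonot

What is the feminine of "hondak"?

dazag and rerdig both end in -g yet inflect differently (fadazag, rerdigus), so the final letter is not what conditions the rule; the last vowel is.
"hondak" has last vowel 'a'. The stems whose last vowel is 'a' (dazag → fadazag, sosah → fasosah, kewalan → fakewalan) add the prefix fa-.
So hondak → fahondak.

fahondak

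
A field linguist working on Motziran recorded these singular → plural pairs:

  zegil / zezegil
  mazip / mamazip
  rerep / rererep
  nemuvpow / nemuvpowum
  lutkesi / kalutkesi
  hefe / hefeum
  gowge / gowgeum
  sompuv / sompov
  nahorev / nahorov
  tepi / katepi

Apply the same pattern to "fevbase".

"fevbase" ends in -e. The stems ending in -e (gowge → gowgeum, hefe → hefeum) add -um.
So fevbase → fevbaseum.

fevbaseum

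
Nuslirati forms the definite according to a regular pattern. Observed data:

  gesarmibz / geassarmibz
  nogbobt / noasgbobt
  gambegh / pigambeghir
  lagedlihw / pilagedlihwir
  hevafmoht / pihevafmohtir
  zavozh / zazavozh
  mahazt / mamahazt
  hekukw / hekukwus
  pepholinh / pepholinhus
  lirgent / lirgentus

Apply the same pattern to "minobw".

miasnobw

"minobw" has second-to-last letter 'b'. The stems whose second-to-last letter is 'b' (gesarmibz → geassarmibz, nogbobt → noasgbobt) insert -as- after the first vowel.
So minobw → miasnobw.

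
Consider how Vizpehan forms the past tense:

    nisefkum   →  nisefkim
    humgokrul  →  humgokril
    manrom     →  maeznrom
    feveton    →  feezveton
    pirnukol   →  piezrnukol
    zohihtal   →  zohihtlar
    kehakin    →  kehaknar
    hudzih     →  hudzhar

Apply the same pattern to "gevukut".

nisefkum and manrom both end in -m yet inflect differently (nisefkim, maeznrom), so the final letter is not what conditions the rule; the last vowel is.
"gevukut" has last vowel 'u'. The stems whose last vowel is 'u' (nisefkum → nisefkim, humgokrul → humgokril) change the last vowel to 'i'.
The other patterns: stems whose last vowel is 'o' insert -ez- after the first vowel; stems whose last vowel is 'a' or 'i' delete the last vowel and add -ar.
So gevukut → gevukit.

gevukit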